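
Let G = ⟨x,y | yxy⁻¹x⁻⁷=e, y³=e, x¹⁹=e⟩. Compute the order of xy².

Compute successive powers until reaching e:
  (xy²)¹ = xy², (xy²)² = x¹²y, (xy²)³ = e.
The smallest positive k with (xy²)ᵏ = e is 3.

Answer: 3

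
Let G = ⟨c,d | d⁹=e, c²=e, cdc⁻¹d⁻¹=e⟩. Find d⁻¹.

The order of d is 9 (smallest k with dᵏ = e), so d⁻¹ = d⁸ = d⁸.
Check: d · (d⁸) → d · d⁸ = e, giving e as required.

Answer: d⁸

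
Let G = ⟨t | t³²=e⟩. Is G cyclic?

|G| = 32. The element t has order 32 (its powers give 32 distinct elements), so ⟨t⟩ = G and G is cyclic.

Answer: Yes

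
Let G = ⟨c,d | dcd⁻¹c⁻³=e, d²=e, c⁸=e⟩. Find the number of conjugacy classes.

The conjugacy classes (representative and size) are:
  [e] (size 1), [c³] (size 2), [c²] (size 2), [c⁴] (size 1), [c⁵] (size 2), [c⁴d] (size 4), [cd] (size 4).
Class equation: 1 + 2 + 2 + 1 + 2 + 4 + 4 = 16 = |G|. So G has 7 conjugacy classes.

Answer: 7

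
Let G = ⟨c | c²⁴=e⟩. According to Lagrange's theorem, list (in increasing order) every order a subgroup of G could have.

|G| = 24 = 2³ · 3. By Lagrange's theorem the order of any subgroup divides 24; the divisors of 24 are 1, 2, 3, 4, 6, 8, 12, 24.

Answer: 1, 2, 3, 4, 6, 8, 12, 24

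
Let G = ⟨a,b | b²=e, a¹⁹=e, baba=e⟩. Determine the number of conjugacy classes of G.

The conjugacy classes (representative and size) are:
  [e] (size 1), [a¹⁸] (size 2), [a²] (size 2), [a¹⁶] (size 2), [a⁴] (size 2), [a¹⁴] (size 2), [a¹³] (size 2), [a¹²] (size 2), [a⁸] (size 2), [a⁹] (size 2), [b] (size 19).
Class equation: 1 + 2 + 2 + 2 + 2 + 2 + 2 + 2 + 2 + 2 + 19 = 38 = |G|. So G has 11 conjugacy classes.

Answer: 11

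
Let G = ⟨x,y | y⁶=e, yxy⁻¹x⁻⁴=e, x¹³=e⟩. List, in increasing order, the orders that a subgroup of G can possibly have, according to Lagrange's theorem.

|G| = 78 = 2 · 3 · 13. By Lagrange's theorem the order of any subgroup divides 78; the divisors of 78 are 1, 2, 3, 6, 13, 26, 39, 78.

Answer: 1, 2, 3, 6, 13, 26, 39, 78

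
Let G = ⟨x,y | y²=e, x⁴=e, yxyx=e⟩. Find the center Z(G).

An element z ∈ Z(G) iff z commutes with every generator.
For example x² is central: (x²)·x = x³ = x·(x²); (x²)·y = x²y = y·(x²).
Whereas x ∉ Z(G) since x·y = xy ≠ x³y = y·x.
Checking each of the 8 elements this way gives Z(G) = {e, x²}, of order 2.

Answer: {e, x²}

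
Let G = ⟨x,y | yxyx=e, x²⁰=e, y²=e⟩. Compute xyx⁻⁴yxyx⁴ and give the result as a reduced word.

Multiply left to right, reducing at each step:
  x · y = xy
  (xy) · x⁻⁴ = x⁵y
  (x⁵y) · y = x⁵
  (x⁵) · x = x⁶
  (x⁶) · y = x⁶y
  (x⁶y) · x⁴ = x²y

Answer: x²y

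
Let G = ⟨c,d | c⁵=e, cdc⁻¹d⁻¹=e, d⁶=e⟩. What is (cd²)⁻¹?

The order of (cd²) is 15 (smallest k with (cd²)ᵏ = e), so (cd²)⁻¹ = (cd²)¹⁴ = c⁴d⁴.
Check: (cd²) · (c⁴d⁴) → (cd²) · c⁴ = d²;   (d²) · d⁴ = e, giving e as required.

Answer: c⁴d⁴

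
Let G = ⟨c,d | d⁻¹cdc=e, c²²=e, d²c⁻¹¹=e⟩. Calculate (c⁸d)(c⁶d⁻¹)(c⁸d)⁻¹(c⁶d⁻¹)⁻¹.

[(c⁸d), (c⁶d⁻¹)] = (c⁸d)·(c⁶d⁻¹)·(c⁸d)⁻¹·(c⁶d⁻¹)⁻¹.
  (c⁸d) · (c⁶d⁻¹) = c²
  (c²) · (c⁸d⁻¹) = c¹⁰d⁻¹
  (c¹⁰d⁻¹) · (c⁶d) = c⁴

Answer: c⁴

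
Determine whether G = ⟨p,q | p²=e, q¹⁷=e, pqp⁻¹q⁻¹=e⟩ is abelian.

Each pair of generators commutes: p·q = pq = q·p. Since the generators pairwise commute, every element of G commutes with every other, so G is abelian.

Answer: Yes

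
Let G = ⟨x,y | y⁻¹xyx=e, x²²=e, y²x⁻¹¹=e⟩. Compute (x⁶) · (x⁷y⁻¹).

Compute (x⁶) · (x⁷y⁻¹) by multiplying left to right and reducing via the relations at each step:
  (x⁶) · x⁷ = x¹³
  (x¹³) · y⁻¹ = x²y

Answer: x²y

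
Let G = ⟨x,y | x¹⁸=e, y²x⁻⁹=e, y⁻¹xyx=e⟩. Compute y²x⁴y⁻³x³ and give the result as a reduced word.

Multiply left to right, reducing at each step:
  (x⁹) · x⁴ = x¹³
  (x¹³) · y⁻³ = x⁴y⁻¹
  (x⁴y⁻¹) · x³ = xy⁻¹

Answer: xy⁻¹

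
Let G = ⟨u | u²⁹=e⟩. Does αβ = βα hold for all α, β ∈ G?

G has a single generator, so G is cyclic and hence abelian.

Answer: Yes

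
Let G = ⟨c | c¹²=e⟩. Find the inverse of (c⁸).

The order of (c⁸) is 3 (smallest k with (c⁸)ᵏ = e), so (c⁸)⁻¹ = (c⁸)² = c⁴.
Check: (c⁸) · (c⁴) → (c⁸) · c⁴ = e, giving e as required.

Answer: c⁴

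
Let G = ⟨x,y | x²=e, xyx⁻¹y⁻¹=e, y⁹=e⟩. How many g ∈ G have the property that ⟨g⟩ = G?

G is cyclic of order 18. An element generates G iff its order is 18, and a cyclic group of order 18 has exactly φ(18) = 6 such elements.

Answer: 6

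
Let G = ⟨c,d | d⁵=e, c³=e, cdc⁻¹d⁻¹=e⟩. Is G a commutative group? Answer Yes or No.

Each pair of generators commutes: c·d = cd = d·c. Since the generators pairwise commute, every element of G commutes with every other, so G is abelian.

Answer: Yes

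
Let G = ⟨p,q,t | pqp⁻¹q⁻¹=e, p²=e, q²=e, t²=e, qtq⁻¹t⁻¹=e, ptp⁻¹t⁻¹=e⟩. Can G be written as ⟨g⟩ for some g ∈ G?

|G| = 8, but the maximum element order in G is 2 < 8. No single element generates all of G, so G is not cyclic.

Answer: No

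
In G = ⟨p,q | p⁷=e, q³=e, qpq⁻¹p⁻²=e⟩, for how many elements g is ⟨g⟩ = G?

⟨g⟩ = G would require ord(g) = |G| = 21, but the maximum element order in G is 7 < 21. So G is not cyclic and no single element generates it: the count is 0.

Answer: 0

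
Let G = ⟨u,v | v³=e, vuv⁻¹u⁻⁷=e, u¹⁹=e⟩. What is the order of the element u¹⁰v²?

Compute successive powers until reaching e:
  (u¹⁰v²)¹ = u¹⁰v², (u¹⁰v²)² = u⁶v, (u¹⁰v²)³ = e.
The smallest positive k with (u¹⁰v²)ᵏ = e is 3.

Answer: 3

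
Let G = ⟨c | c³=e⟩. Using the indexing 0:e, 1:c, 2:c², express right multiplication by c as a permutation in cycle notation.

(0 1 2)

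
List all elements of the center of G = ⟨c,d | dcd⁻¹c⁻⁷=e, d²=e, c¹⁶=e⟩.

An element z ∈ Z(G) iff z commutes with every generator.
For example c⁸ is central: (c⁸)·c = c⁹ = c·(c⁸); (c⁸)·d = c⁸d = d·(c⁸).
Whereas c ∉ Z(G) since c·d = cd ≠ c⁷d = d·c.
Checking each of the 32 elements this way gives Z(G) = {e, c⁸}, of order 2.

Answer: {e, c⁸}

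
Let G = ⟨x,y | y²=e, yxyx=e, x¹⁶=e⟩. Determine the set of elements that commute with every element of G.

An element z ∈ Z(G) iff z commutes with every generator.
For example x⁸ is central: (x⁸)·x = x⁹ = x·(x⁸); (x⁸)·y = x⁸y = y·(x⁸).
Whereas x ∉ Z(G) since x·y = xy ≠ x¹⁵y = y·x.
Checking each of the 32 elements this way gives Z(G) = {e, x⁸}, of order 2.

Answer: {e, x⁸}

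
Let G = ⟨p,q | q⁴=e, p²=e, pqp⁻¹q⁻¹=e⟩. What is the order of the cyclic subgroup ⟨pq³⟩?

|⟨pq³⟩| equals the order of pq³. Compute successive powers until reaching e:
  (pq³)¹ = pq³, (pq³)² = q², (pq³)³ = pq, (pq³)⁴ = e.
The smallest positive k with (pq³)ᵏ = e is 4, so |⟨pq³⟩| = 4.

Answer: 4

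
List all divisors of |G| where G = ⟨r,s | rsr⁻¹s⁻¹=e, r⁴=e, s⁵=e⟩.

|G| = 20 = 2² · 5. By Lagrange's theorem the order of any subgroup divides 20; the divisors of 20 are 1, 2, 4, 5, 10, 20.

Answer: 1, 2, 4, 5, 10, 20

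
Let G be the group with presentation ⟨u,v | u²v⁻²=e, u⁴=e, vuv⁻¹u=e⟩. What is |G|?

Enumerate words in the generators, reducing via the relations: the distinct elements are
  {e, u, v, uv, u², u³, v⁻¹, uv⁻¹}.
No further products give new elements, so |G| = 8.

Answer: 8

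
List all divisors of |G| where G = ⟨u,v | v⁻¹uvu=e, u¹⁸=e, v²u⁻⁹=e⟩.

|G| = 36 = 2² · 3². By Lagrange's theorem the order of any subgroup divides 36; the divisors of 36 are 1, 2, 3, 4, 6, 9, 12, 18, 36.

Answer: 1, 2, 3, 4, 6, 9, 12, 18, 36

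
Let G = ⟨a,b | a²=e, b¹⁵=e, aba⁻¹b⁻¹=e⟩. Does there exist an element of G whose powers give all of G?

|G| = 30. The element ab has order 30 (its powers give 30 distinct elements), so ⟨ab⟩ = G and G is cyclic.

Answer: Yes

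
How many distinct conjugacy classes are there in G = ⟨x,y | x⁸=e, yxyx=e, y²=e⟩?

The conjugacy classes (representative and size) are:
  [e] (size 1), [x] (size 2), [x⁶] (size 2), [x³] (size 2), [x⁴] (size 1), [y] (size 4), [x⁵y] (size 4).
Class equation: 1 + 2 + 2 + 2 + 1 + 4 + 4 = 16 = |G|. So G has 7 conjugacy classes.

Answer: 7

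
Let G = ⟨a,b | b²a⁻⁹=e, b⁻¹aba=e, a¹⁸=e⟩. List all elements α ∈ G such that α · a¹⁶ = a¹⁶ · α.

⟨a¹⁶⟩ ⊆ C_G(a¹⁶) since powers of a¹⁶ commute with a¹⁶; so |C_G(a¹⁶)| ≥ |⟨a¹⁶⟩| = 9.
By orbit–stabilizer, |C_G(a¹⁶)| = |G| / |conj. class of a¹⁶| = 36 / 2 = 18.
The 18 elements commuting with a¹⁶ are {e, a, a², a³, a⁴, a⁵, a⁶, a⁷, a⁸, a⁹, a¹⁰, a¹¹, a¹², a¹³, a¹⁴, a¹⁵, a¹⁶, a¹⁷}.

Answer: {e, a, a², a³, a⁴, a⁵, a⁶, a⁷, a⁸, a⁹, a¹⁰, a¹¹, a¹², a¹³, a¹⁴, a¹⁵, a¹⁶, a¹⁷}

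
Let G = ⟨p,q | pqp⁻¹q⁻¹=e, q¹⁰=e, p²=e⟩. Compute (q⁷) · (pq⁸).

Compute (q⁷) · (pq⁸) by multiplying left to right and reducing via the relations at each step:
  (q⁷) · p = pq⁷
  (pq⁷) · q⁸ = pq⁵

Answer: pq⁵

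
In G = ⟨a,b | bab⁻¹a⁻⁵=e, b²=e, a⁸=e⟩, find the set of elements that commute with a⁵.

⟨a⁵⟩ ⊆ C_G(a⁵) since powers of a⁵ commute with a⁵; so |C_G(a⁵)| ≥ |⟨a⁵⟩| = 8.
By orbit–stabilizer, |C_G(a⁵)| = |G| / |conj. class of a⁵| = 16 / 2 = 8.
The 8 elements commuting with a⁵ are {e, a, a², a³, a⁴, a⁵, a⁶, a⁷}.

Answer: {e, a, a², a³, a⁴, a⁵, a⁶, a⁷}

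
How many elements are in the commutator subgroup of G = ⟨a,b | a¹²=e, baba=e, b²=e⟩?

G' = [G, G] is generated by all commutators. The generator-pair commutators are: [a, b] = a².
The subgroup they normally generate is {e, a², a⁴, a⁶, a⁸, a¹⁰}, of order 6.
Check: |G/G'| = 24/6 = 4 is the order of the abelianisation.

Answer: 6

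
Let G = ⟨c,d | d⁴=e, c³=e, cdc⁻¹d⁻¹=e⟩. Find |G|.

Enumerate words in the generators, reducing via the relations: the distinct elements are
  {c, d, e, cd, c², d², d³, cd², cd³, c²d, c²d², c²d³}.
No further products give new elements, so |G| = 12.

Answer: 12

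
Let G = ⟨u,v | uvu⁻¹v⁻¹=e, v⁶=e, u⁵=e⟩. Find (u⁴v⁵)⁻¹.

The order of (u⁴v⁵) is 30 (smallest k with (u⁴v⁵)ᵏ = e), so (u⁴v⁵)⁻¹ = (u⁴v⁵)²⁹ = uv.
Check: (u⁴v⁵) · (uv) → (u⁴v⁵) · u = v⁵;   (v⁵) · v = e, giving e as required.

Answer: uv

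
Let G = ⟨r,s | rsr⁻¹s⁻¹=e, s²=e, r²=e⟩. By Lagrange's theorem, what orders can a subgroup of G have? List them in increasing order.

|G| = 4 = 2². By Lagrange's theorem the order of any subgroup divides 4; the divisors of 4 are 1, 2, 4.

Answer: 1, 2, 4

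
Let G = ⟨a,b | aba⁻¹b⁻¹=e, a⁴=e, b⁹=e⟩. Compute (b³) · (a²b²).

Compute (b³) · (a²b²) by multiplying left to right and reducing via the relations at each step:
  (b³) · a² = a²b³
  (a²b³) · b² = a²b⁵

Answer: a²b⁵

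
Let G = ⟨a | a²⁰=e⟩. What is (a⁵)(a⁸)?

Compute (a⁵) · (a⁸) by multiplying left to right and reducing via the relations at each step:
  (a⁵) · a⁸ = a¹³

Answer: a¹³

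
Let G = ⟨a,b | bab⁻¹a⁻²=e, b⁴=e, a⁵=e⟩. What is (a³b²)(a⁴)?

Compute (a³b²) · (a⁴) by multiplying left to right and reducing via the relations at each step:
  (a³b²) · a⁴ = a⁴b²

Answer: a⁴b²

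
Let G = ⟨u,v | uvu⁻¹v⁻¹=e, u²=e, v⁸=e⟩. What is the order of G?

Enumerate words in the generators, reducing via the relations: the distinct elements are
  {e, u, v, uv, v², v³, v⁴, v⁵, v⁶, v⁷, uv², uv³, uv⁴, uv⁵, uv⁶, uv⁷}.
No further products give new elements, so |G| = 16.

Answer: 16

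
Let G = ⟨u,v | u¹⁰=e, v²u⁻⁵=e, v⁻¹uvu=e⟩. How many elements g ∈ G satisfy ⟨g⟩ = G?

⟨g⟩ = G would require ord(g) = |G| = 20, but the maximum element order in G is 10 < 20. So G is not cyclic and no single element generates it: the count is 0.

Answer: 0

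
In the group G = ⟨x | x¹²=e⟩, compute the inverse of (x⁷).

The order of (x⁷) is 12 (smallest k with (x⁷)ᵏ = e), so (x⁷)⁻¹ = (x⁷)¹¹ = x⁵.
Check: (x⁷) · (x⁵) → (x⁷) · x⁵ = e, giving e as required.

Answer: x⁵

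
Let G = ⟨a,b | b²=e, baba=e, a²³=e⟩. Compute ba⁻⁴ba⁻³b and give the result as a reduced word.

Multiply left to right, reducing at each step:
  b · a⁻⁴ = a⁴b
  (a⁴b) · b = a⁴
  (a⁴) · a⁻³ = a
  a · b = ab

Answer: ab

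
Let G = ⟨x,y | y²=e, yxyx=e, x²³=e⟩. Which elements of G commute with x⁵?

⟨x⁵⟩ ⊆ C_G(x⁵) since powers of x⁵ commute with x⁵; so |C_G(x⁵)| ≥ |⟨x⁵⟩| = 23.
By orbit–stabilizer, |C_G(x⁵)| = |G| / |conj. class of x⁵| = 46 / 2 = 23.
The 23 elements commuting with x⁵ are {e, x, x², x³, x⁴, x⁵, x⁶, x⁷, x⁸, x⁹, x¹⁰, x¹¹, x¹², x¹³, x¹⁴, x¹⁵, x¹⁶, x¹⁷, x¹⁸, x¹⁹, x²⁰, x²¹, x²²}.

Answer: {e, x, x², x³, x⁴, x⁵, x⁶, x⁷, x⁸, x⁹, x¹⁰, x¹¹, x¹², x¹³, x¹⁴, x¹⁵, x¹⁶, x¹⁷, x¹⁸, x¹⁹, x²⁰, x²¹, x²²}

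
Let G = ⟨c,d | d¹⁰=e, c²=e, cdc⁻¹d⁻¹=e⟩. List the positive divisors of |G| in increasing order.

|G| = 20 = 2² · 5. By Lagrange's theorem the order of any subgroup divides 20; the divisors of 20 are 1, 2, 4, 5, 10, 20.

Answer: 1, 2, 4, 5, 10, 20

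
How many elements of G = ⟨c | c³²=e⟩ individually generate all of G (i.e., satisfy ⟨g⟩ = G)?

G is cyclic of order 32. An element generates G iff its order is 32, and a cyclic group of order 32 has exactly φ(32) = 16 such elements.

Answer: 16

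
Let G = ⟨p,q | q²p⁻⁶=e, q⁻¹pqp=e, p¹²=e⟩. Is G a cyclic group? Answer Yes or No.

Every cyclic group is abelian. But p·q = pq while q·p = p⁵q⁻¹, so p·q ≠ q·p and G is not abelian. Hence G is not cyclic.

Answer: No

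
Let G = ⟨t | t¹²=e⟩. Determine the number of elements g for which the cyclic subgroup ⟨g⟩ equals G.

G is cyclic of order 12. An element generates G iff its order is 12, and a cyclic group of order 12 has exactly φ(12) = 4 such elements.

Answer: 4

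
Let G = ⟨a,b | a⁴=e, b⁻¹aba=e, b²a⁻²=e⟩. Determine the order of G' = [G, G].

G' = [G, G] is generated by all commutators. The generator-pair commutators are: [a, b] = a².
The subgroup they normally generate is {e, a²}, of order 2.
Check: |G/G'| = 8/2 = 4 is the order of the abelianisation.

Answer: 2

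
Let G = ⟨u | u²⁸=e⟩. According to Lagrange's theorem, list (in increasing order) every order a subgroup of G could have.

|G| = 28 = 2² · 7. By Lagrange's theorem the order of any subgroup divides 28; the divisors of 28 are 1, 2, 4, 7, 14, 28.

Answer: 1, 2, 4, 7, 14, 28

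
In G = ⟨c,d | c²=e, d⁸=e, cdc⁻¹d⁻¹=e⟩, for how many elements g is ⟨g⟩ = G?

⟨g⟩ = G would require ord(g) = |G| = 16, but the maximum element order in G is 8 < 16. So G is not cyclic and no single element generates it: the count is 0.

Answer: 0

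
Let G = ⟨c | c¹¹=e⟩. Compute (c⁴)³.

Compute successive powers of (c⁴), reducing at each step:
  (c⁴)²: (c⁴) · c⁴ = c⁸
  (c⁴)³: (c⁸) · c⁴ = c

Answer: c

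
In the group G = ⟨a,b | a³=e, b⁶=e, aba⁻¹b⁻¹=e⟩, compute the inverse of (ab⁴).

The order of (ab⁴) is 3 (smallest k with (ab⁴)ᵏ = e), so (ab⁴)⁻¹ = (ab⁴)² = a²b².
Check: (ab⁴) · (a²b²) → (ab⁴) · a² = b⁴;   (b⁴) · b² = e, giving e as required.

Answer: a²b²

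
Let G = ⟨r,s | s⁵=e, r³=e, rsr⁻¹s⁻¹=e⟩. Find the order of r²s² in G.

Compute successive powers until reaching e:
  (r²s²)¹ = r²s², (r²s²)² = rs⁴, (r²s²)³ = s, (r²s²)⁴ = r²s³, (r²s²)⁵ = r, (r²s²)⁶ = s², (r²s²)⁷ = r²s⁴, (r²s²)⁸ = rs, (r²s²)⁹ = s³, (r²s²)¹⁰ = r², (r²s²)¹¹ = rs², (r²s²)¹² = s⁴, (r²s²)¹³ = r²s, (r²s²)¹⁴ = rs³, (r²s²)¹⁵ = e.
The smallest positive k with (r²s²)ᵏ = e is 15.

Answer: 15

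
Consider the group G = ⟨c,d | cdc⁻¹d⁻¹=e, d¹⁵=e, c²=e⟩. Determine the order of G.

Enumerate words in the generators, reducing via the relations: the distinct elements are
  {c, d, e, cd, d², d³, d⁴, d⁵, d⁶, d⁷, d⁸, d⁹, cd², cd³, cd⁴, cd⁵, cd⁶, cd⁷, cd⁸, cd⁹, d¹², d¹³, d¹¹, d¹⁰, d¹⁴, cd¹², cd¹³, cd¹¹, cd¹⁰, cd¹⁴}.
No further products give new elements, so |G| = 30.

Answer: 30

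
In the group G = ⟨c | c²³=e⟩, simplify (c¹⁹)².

Compute successive powers of (c¹⁹), reducing at each step:
  (c¹⁹)²: (c¹⁹) · c¹⁹ = c¹⁵

Answer: c¹⁵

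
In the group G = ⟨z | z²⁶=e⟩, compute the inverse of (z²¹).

The order of (z²¹) is 26 (smallest k with (z²¹)ᵏ = e), so (z²¹)⁻¹ = (z²¹)²⁵ = z⁵.
Check: (z²¹) · (z⁵) → (z²¹) · z⁵ = e, giving e as required.

Answer: z⁵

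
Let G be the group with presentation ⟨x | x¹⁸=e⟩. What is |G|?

G is generated by a single element, so G is cyclic. The relator gives x¹⁸ = e and no smaller power is forced to be e, so the 18 powers {e, x, x², x³, x⁴, x⁵, x⁶, x⁷, x⁸, x⁹, x¹², x¹³, x¹¹, x¹⁰, x¹⁴, x¹⁵, x¹⁶, x¹⁷} are distinct. Hence |G| = 18.

Answer: 18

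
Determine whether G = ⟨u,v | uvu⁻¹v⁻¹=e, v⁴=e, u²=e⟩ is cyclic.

|G| = 8, but the maximum element order in G is 4 < 8. No single element generates all of G, so G is not cyclic.

Answer: No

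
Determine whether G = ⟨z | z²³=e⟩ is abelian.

G has a single generator, so G is cyclic and hence abelian.

Answer: Yes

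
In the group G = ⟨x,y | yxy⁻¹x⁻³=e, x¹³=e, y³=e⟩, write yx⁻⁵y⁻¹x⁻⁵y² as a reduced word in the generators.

Multiply left to right, reducing at each step:
  y · x⁻⁵ = x¹¹y
  (x¹¹y) · y⁻¹ = x¹¹
  (x¹¹) · x⁻⁵ = x⁶
  (x⁶) · y² = x⁶y²

Answer: x⁶y²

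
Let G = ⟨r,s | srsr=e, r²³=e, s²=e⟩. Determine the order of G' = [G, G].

G' = [G, G] is generated by all commutators. The generator-pair commutators are: [r, s] = r².
The subgroup they normally generate is {e, r, r², r³, r⁴, r⁵, r⁶, r⁷, r⁸, r⁹, r¹⁰, r¹¹, r¹², r¹³, r¹⁴, r¹⁵, r¹⁶, r¹⁷, r¹⁸, r¹⁹, r²⁰, r²¹, r²²}, of order 23.
Check: |G/G'| = 46/23 = 2 is the order of the abelianisation.

Answer: 23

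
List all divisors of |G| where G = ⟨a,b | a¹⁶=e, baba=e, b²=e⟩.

|G| = 32 = 2⁵. By Lagrange's theorem the order of any subgroup divides 32; the divisors of 32 are 1, 2, 4, 8, 16, 32.

Answer: 1, 2, 4, 8, 16, 32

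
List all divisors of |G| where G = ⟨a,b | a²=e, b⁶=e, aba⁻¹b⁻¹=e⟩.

|G| = 12 = 2² · 3. By Lagrange's theorem the order of any subgroup divides 12; the divisors of 12 are 1, 2, 3, 4, 6, 12.

Answer: 1, 2, 3, 4, 6, 12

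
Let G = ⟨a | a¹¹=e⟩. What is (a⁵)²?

Compute successive powers of (a⁵), reducing at each step:
  (a⁵)²: (a⁵) · a⁵ = a¹⁰

Answer: a¹⁰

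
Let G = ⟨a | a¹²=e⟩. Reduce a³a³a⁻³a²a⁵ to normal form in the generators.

Multiply left to right, reducing at each step:
  (a³) · a³ = a⁶
  (a⁶) · a⁻³ = a³
  (a³) · a² = a⁵
  (a⁵) · a⁵ = a¹⁰

Answer: a¹⁰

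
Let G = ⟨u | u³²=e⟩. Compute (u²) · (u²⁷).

Compute (u²) · (u²⁷) by multiplying left to right and reducing via the relations at each step:
  (u²) · u²⁷ = u²⁹

Answer: u²⁹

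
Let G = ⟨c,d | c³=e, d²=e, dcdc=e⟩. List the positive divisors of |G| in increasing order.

|G| = 6 = 2 · 3. By Lagrange's theorem the order of any subgroup divides 6; the divisors of 6 are 1, 2, 3, 6.

Answer: 1, 2, 3, 6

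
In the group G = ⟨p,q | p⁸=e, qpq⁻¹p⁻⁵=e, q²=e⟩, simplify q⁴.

Compute successive powers of q, reducing at each step:
  q²: q · q = e
  q³: e · q = q
  q⁴: q · q = e

Answer: e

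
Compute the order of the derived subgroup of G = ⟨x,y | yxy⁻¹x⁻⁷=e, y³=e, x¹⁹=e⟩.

G' = [G, G] is generated by all commutators. The generator-pair commutators are: [x, y] = x¹³.
The subgroup they normally generate is {e, x, x², x³, x⁴, x⁵, x⁶, x⁷, x⁸, x⁹, x¹⁰, x¹¹, x¹², x¹³, x¹⁴, x¹⁵, x¹⁶, x¹⁷, x¹⁸}, of order 19.
Check: |G/G'| = 57/19 = 3 is the order of the abelianisation.

Answer: 19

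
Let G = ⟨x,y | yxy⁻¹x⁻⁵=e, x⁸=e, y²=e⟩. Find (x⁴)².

Compute successive powers of (x⁴), reducing at each step:
  (x⁴)²: (x⁴) · x⁴ = e

Answer: e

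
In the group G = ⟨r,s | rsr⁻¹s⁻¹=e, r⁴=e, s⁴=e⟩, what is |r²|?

Compute successive powers until reaching e:
  (r²)¹ = r², (r²)² = e.
The smallest positive k with (r²)ᵏ = e is 2.

Answer: 2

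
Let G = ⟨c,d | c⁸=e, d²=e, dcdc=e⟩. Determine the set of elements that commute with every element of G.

An element z ∈ Z(G) iff z commutes with every generator.
For example c⁴ is central: (c⁴)·c = c⁵ = c·(c⁴); (c⁴)·d = c⁴d = d·(c⁴).
Whereas c ∉ Z(G) since c·d = cd ≠ c⁷d = d·c.
Checking each of the 16 elements this way gives Z(G) = {e, c⁴}, of order 2.

Answer: {e, c⁴}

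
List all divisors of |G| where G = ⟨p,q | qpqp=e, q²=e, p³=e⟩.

|G| = 6 = 2 · 3. By Lagrange's theorem the order of any subgroup divides 6; the divisors of 6 are 1, 2, 3, 6.

Answer: 1, 2, 3, 6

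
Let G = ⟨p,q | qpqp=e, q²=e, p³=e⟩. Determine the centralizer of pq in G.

⟨pq⟩ ⊆ C_G(pq) since powers of pq commute with pq; so |C_G(pq)| ≥ |⟨pq⟩| = 2.
By orbit–stabilizer, |C_G(pq)| = |G| / |conj. class of pq| = 6 / 3 = 2.
The 2 elements commuting with pq are {e, pq}.

Answer: {e, pq}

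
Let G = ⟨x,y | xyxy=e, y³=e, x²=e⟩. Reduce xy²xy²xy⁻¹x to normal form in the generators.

Multiply left to right, reducing at each step:
  x · y² = xy²
  (xy²) · x = y
  y · y² = e
  e · x = x
  x · y⁻¹ = xy²
  (xy²) · x = y

Answer: y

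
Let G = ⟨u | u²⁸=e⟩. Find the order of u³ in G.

Compute successive powers until reaching e:
  (u³)¹ = u³, (u³)² = u⁶, (u³)³ = u⁹, (u³)⁴ = u¹², (u³)⁵ = u¹⁵, (u³)⁶ = u¹⁸, (u³)⁷ = u²¹, (u³)⁸ = u²⁴, (u³)⁹ = u²⁷, (u³)¹⁰ = u², (u³)¹¹ = u⁵, (u³)¹² = u⁸, (u³)¹³ = u¹¹, (u³)¹⁴ = u¹⁴, (u³)¹⁵ = u¹⁷, (u³)¹⁶ = u²⁰, (u³)¹⁷ = u²³, (u³)¹⁸ = u²⁶, (u³)¹⁹ = u, (u³)²⁰ = u⁴, (u³)²¹ = u⁷, (u³)²² = u¹⁰, (u³)²³ = u¹³, (u³)²⁴ = u¹⁶, (u³)²⁵ = u¹⁹, (u³)²⁶ = u²², (u³)²⁷ = u²⁵, (u³)²⁸ = e.
The smallest positive k with (u³)ᵏ = e is 28.

Answer: 28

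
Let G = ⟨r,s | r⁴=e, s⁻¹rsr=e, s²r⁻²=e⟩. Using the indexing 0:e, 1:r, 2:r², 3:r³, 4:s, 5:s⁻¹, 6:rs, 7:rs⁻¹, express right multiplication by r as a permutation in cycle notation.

(0 1 2 3)(4 7 5 6)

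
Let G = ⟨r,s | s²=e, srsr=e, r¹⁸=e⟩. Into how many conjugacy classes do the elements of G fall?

The conjugacy classes (representative and size) are:
  [e] (size 1), [r] (size 2), [r²] (size 2), [r³] (size 2), [r¹⁴] (size 2), [r⁵] (size 2), [r¹²] (size 2), [r⁷] (size 2), [r¹⁰] (size 2), [r⁹] (size 1), [r¹⁰s] (size 9), [rs] (size 9).
Class equation: 1 + 2 + 2 + 2 + 2 + 2 + 2 + 2 + 2 + 1 + 9 + 9 = 36 = |G|. So G has 12 conjugacy classes.

Answer: 12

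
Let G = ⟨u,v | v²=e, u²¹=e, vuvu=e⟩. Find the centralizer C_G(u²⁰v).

⟨u²⁰v⟩ ⊆ C_G(u²⁰v) since powers of u²⁰v commute with u²⁰v; so |C_G(u²⁰v)| ≥ |⟨u²⁰v⟩| = 2.
By orbit–stabilizer, |C_G(u²⁰v)| = |G| / |conj. class of u²⁰v| = 42 / 21 = 2.
The 2 elements commuting with u²⁰v are {e, u²⁰v}.

Answer: {e, u²⁰v}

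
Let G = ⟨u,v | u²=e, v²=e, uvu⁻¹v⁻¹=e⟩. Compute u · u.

Compute u · u by multiplying left to right and reducing via the relations at each step:
  u · u = e

Answer: e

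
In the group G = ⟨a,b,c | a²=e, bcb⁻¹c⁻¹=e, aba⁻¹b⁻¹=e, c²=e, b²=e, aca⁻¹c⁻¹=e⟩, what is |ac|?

Compute successive powers until reaching e:
  (ac)¹ = ac, (ac)² = e.
The smallest positive k with (ac)ᵏ = e is 2.

Answer: 2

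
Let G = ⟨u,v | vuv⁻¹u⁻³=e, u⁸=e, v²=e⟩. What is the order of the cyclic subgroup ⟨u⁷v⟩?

|⟨u⁷v⟩| equals the order of u⁷v. Compute successive powers until reaching e:
  (u⁷v)¹ = u⁷v, (u⁷v)² = u⁴, (u⁷v)³ = u³v, (u⁷v)⁴ = e.
The smallest positive k with (u⁷v)ᵏ = e is 4, so |⟨u⁷v⟩| = 4.

Answer: 4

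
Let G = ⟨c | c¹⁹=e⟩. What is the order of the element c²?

Compute successive powers until reaching e:
  (c²)¹ = c², (c²)² = c⁴, (c²)³ = c⁶, (c²)⁴ = c⁸, (c²)⁵ = c¹⁰, (c²)⁶ = c¹², (c²)⁷ = c¹⁴, (c²)⁸ = c¹⁶, (c²)⁹ = c¹⁸, (c²)¹⁰ = c, (c²)¹¹ = c³, (c²)¹² = c⁵, (c²)¹³ = c⁷, (c²)¹⁴ = c⁹, (c²)¹⁵ = c¹¹, (c²)¹⁶ = c¹³, (c²)¹⁷ = c¹⁵, (c²)¹⁸ = c¹⁷, (c²)¹⁹ = e.
The smallest positive k with (c²)ᵏ = e is 19.

Answer: 19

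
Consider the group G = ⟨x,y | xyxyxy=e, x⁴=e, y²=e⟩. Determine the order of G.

Enumerate words in the generators, reducing via the relations: the distinct elements are
  {e, x, y, xy, x², x³, yx, xyx, x²y, x³y, yx², yx³, xyx², xyx³, x²yx, x³yx, yx²y, xyx²y, x²yx², x²yx³, x³yx², x³yx³, x²yx²y, x³yx²y}.
No further products give new elements, so |G| = 24.

Answer: 24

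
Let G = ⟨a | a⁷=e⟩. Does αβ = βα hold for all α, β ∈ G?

G has a single generator, so G is cyclic and hence abelian.

Answer: Yes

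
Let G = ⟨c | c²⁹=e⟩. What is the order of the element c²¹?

Compute successive powers until reaching e:
  (c²¹)¹ = c²¹, (c²¹)² = c¹³, (c²¹)³ = c⁵, (c²¹)⁴ = c²⁶, (c²¹)⁵ = c¹⁸, (c²¹)⁶ = c¹⁰, (c²¹)⁷ = c², (c²¹)⁸ = c²³, (c²¹)⁹ = c¹⁵, (c²¹)¹⁰ = c⁷, (c²¹)¹¹ = c²⁸, (c²¹)¹² = c²⁰, (c²¹)¹³ = c¹², (c²¹)¹⁴ = c⁴, (c²¹)¹⁵ = c²⁵, (c²¹)¹⁶ = c¹⁷, (c²¹)¹⁷ = c⁹, (c²¹)¹⁸ = c, (c²¹)¹⁹ = c²², (c²¹)²⁰ = c¹⁴, (c²¹)²¹ = c⁶, (c²¹)²² = c²⁷, (c²¹)²³ = c¹⁹, (c²¹)²⁴ = c¹¹, (c²¹)²⁵ = c³, (c²¹)²⁶ = c²⁴, (c²¹)²⁷ = c¹⁶, (c²¹)²⁸ = c⁸, (c²¹)²⁹ = e.
The smallest positive k with (c²¹)ᵏ = e is 29.

Answer: 29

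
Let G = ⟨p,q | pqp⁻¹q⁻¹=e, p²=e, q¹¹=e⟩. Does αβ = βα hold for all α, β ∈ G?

Each pair of generators commutes: p·q = pq = q·p. Since the generators pairwise commute, every element of G commutes with every other, so G is abelian.

Answer: Yes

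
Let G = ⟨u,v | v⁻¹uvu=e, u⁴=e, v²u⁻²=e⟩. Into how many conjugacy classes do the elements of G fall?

The conjugacy classes (representative and size) are:
  [e] (size 1), [u³] (size 2), [u²] (size 1), [v⁻¹] (size 2), [uv⁻¹] (size 2).
Class equation: 1 + 2 + 1 + 2 + 2 = 8 = |G|. So G has 5 conjugacy classes.

Answer: 5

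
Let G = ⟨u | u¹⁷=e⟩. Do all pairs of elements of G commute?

G has a single generator, so G is cyclic and hence abelian.

Answer: Yes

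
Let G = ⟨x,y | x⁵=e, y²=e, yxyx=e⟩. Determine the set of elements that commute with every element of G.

An element z ∈ Z(G) iff z commutes with every generator.
For example e is central: e·x = x = x·e; e·y = y = y·e.
Whereas x ∉ Z(G) since x·y = xy ≠ x⁴y = y·x.
Checking each of the 10 elements this way gives Z(G) = {e}, of order 1.

Answer: {e}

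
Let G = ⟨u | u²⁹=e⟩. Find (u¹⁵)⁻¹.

The order of (u¹⁵) is 29 (smallest k with (u¹⁵)ᵏ = e), so (u¹⁵)⁻¹ = (u¹⁵)²⁸ = u¹⁴.
Check: (u¹⁵) · (u¹⁴) → (u¹⁵) · u¹⁴ = e, giving e as required.

Answer: u¹⁴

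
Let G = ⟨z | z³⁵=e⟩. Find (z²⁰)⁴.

Compute successive powers of (z²⁰), reducing at each step:
  (z²⁰)²: (z²⁰) · z²⁰ = z⁵
  (z²⁰)³: (z⁵) · z²⁰ = z²⁵
  (z²⁰)⁴: (z²⁵) · z²⁰ = z¹⁰

Answer: z¹⁰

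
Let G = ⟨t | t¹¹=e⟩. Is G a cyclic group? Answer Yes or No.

|G| = 11. The element t has order 11 (its powers give 11 distinct elements), so ⟨t⟩ = G and G is cyclic.

Answer: Yes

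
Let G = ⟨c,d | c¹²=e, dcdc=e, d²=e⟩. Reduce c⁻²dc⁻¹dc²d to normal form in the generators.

Multiply left to right, reducing at each step:
  (c¹⁰) · d = c¹⁰d
  (c¹⁰d) · c⁻¹ = c¹¹d
  (c¹¹d) · d = c¹¹
  (c¹¹) · c² = c
  c · d = cd

Answer: cd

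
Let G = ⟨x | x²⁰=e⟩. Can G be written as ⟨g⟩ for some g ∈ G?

|G| = 20. The element x has order 20 (its powers give 20 distinct elements), so ⟨x⟩ = G and G is cyclic.

Answer: Yes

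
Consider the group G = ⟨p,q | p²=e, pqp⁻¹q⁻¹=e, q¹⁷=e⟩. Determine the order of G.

Enumerate words in the generators, reducing via the relations: the distinct elements are
  {e, p, q, pq, q², q³, q⁴, q⁵, q⁶, q⁷, q⁸, q⁹, pq², pq³, pq⁴, pq⁵, pq⁶, pq⁷, pq⁸, pq⁹, q¹², q¹³, q¹¹, q¹⁰, q¹⁴, q¹⁵, q¹⁶, pq¹², pq¹³, pq¹¹, pq¹⁰, pq¹⁴, pq¹⁵, pq¹⁶}.
No further products give new elements, so |G| = 34.

Answer: 34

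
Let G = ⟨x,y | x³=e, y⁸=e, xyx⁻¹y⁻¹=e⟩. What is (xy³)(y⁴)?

Compute (xy³) · (y⁴) by multiplying left to right and reducing via the relations at each step:
  (xy³) · y⁴ = xy⁷

Answer: xy⁷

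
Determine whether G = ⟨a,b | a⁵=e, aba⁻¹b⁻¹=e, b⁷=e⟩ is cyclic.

|G| = 35. The element ab has order 35 (its powers give 35 distinct elements), so ⟨ab⟩ = G and G is cyclic.

Answer: Yes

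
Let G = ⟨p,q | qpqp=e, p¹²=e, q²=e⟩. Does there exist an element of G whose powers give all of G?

Every cyclic group is abelian. But p·q = pq while q·p = p¹¹q, so p·q ≠ q·p and G is not abelian. Hence G is not cyclic.

Answer: No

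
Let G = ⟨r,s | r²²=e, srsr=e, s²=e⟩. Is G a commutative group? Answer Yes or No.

r·s = rs but s·r = r²¹s, so r·s ≠ s·r and G is not abelian.

Answer: No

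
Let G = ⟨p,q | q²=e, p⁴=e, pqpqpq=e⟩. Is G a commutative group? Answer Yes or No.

p·q = pq but q·p = qp, so p·q ≠ q·p and G is not abelian.

Answer: No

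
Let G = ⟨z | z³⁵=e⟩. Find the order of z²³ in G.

Compute successive powers until reaching e:
  (z²³)¹ = z²³, (z²³)² = z¹¹, (z²³)³ = z³⁴, (z²³)⁴ = z²², (z²³)⁵ = z¹⁰, (z²³)⁶ = z³³, (z²³)⁷ = z²¹, (z²³)⁸ = z⁹, (z²³)⁹ = z³², (z²³)¹⁰ = z²⁰, (z²³)¹¹ = z⁸, (z²³)¹² = z³¹, (z²³)¹³ = z¹⁹, (z²³)¹⁴ = z⁷, (z²³)¹⁵ = z³⁰, (z²³)¹⁶ = z¹⁸, (z²³)¹⁷ = z⁶, (z²³)¹⁸ = z²⁹, (z²³)¹⁹ = z¹⁷, (z²³)²⁰ = z⁵, (z²³)²¹ = z²⁸, (z²³)²² = z¹⁶, (z²³)²³ = z⁴, (z²³)²⁴ = z²⁷, (z²³)²⁵ = z¹⁵, (z²³)²⁶ = z³, (z²³)²⁷ = z²⁶, (z²³)²⁸ = z¹⁴, (z²³)²⁹ = z², (z²³)³⁰ = z²⁵, (z²³)³¹ = z¹³, (z²³)³² = z, (z²³)³³ = z²⁴, (z²³)³⁴ = z¹², (z²³)³⁵ = e.
The smallest positive k with (z²³)ᵏ = e is 35.

Answer: 35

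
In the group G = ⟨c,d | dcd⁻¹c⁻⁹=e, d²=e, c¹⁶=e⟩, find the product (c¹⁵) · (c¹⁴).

Compute (c¹⁵) · (c¹⁴) by multiplying left to right and reducing via the relations at each step:
  (c¹⁵) · c¹⁴ = c¹³

Answer: c¹³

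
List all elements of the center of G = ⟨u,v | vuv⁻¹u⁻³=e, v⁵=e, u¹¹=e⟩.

An element z ∈ Z(G) iff z commutes with every generator.
For example e is central: e·u = u = u·e; e·v = v = v·e.
Whereas u ∉ Z(G) since u·v = uv ≠ u³v = v·u.
Checking each of the 55 elements this way gives Z(G) = {e}, of order 1.

Answer: {e}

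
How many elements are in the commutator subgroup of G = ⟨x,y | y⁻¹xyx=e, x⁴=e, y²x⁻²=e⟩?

G' = [G, G] is generated by all commutators. The generator-pair commutators are: [x, y] = x².
The subgroup they normally generate is {e, x²}, of order 2.
Check: |G/G'| = 8/2 = 4 is the order of the abelianisation.

Answer: 2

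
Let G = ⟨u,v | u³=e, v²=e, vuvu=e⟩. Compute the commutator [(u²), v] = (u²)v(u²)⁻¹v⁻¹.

[(u²), v] = (u²)·v·(u²)⁻¹·v⁻¹.
  (u²) · v = u²v
  (u²v) · u = uv
  (uv) · v = u

Answer: u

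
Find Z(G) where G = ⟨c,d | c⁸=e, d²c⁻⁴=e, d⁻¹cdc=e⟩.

An element z ∈ Z(G) iff z commutes with every generator.
For example c⁴ is central: (c⁴)·c = c⁵ = c·(c⁴); (c⁴)·d = d⁻¹ = d·(c⁴).
Whereas c ∉ Z(G) since c·d = cd ≠ c³d⁻¹ = d·c.
Checking each of the 16 elements this way gives Z(G) = {e, c⁴}, of order 2.

Answer: {e, c⁴}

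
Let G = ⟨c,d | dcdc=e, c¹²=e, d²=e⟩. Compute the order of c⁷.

Compute successive powers until reaching e:
  (c⁷)¹ = c⁷, (c⁷)² = c², (c⁷)³ = c⁹, (c⁷)⁴ = c⁴, (c⁷)⁵ = c¹¹, (c⁷)⁶ = c⁶, (c⁷)⁷ = c, (c⁷)⁸ = c⁸, (c⁷)⁹ = c³, (c⁷)¹⁰ = c¹⁰, (c⁷)¹¹ = c⁵, (c⁷)¹² = e.
The smallest positive k with (c⁷)ᵏ = e is 12.

Answer: 12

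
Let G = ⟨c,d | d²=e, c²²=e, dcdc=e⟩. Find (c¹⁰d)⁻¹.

The order of (c¹⁰d) is 2 (smallest k with (c¹⁰d)ᵏ = e), so (c¹⁰d)⁻¹ = (c¹⁰d)¹ = c¹⁰d.
Check: (c¹⁰d) · (c¹⁰d) → (c¹⁰d) · c¹⁰ = d;   d · d = e, giving e as required.

Answer: c¹⁰d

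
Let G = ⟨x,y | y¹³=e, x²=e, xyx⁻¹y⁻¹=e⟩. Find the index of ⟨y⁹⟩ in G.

First find ord(y⁹) by computing successive powers:
  (y⁹)¹ = y⁹, (y⁹)² = y⁵, (y⁹)³ = y, (y⁹)⁴ = y¹⁰, (y⁹)⁵ = y⁶, (y⁹)⁶ = y², (y⁹)⁷ = y¹¹, (y⁹)⁸ = y⁷, (y⁹)⁹ = y³, (y⁹)¹⁰ = y¹², (y⁹)¹¹ = y⁸, (y⁹)¹² = y⁴, (y⁹)¹³ = e.
So |⟨y⁹⟩| = ord(y⁹) = 13. With |G| = 26, by Lagrange [G : ⟨y⁹⟩] = 26/13 = 2.

Answer: 2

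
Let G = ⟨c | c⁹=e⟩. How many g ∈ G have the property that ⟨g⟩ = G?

G is cyclic of order 9. An element generates G iff its order is 9, and a cyclic group of order 9 has exactly φ(9) = 6 such elements.

Answer: 6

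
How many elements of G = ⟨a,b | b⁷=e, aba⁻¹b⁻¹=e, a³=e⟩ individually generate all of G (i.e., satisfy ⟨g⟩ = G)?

G is cyclic of order 21. An element generates G iff its order is 21, and a cyclic group of order 21 has exactly φ(21) = 12 such elements.

Answer: 12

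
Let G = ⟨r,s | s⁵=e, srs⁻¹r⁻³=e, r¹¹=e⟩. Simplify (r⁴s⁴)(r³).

Compute (r⁴s⁴) · (r³) by multiplying left to right and reducing via the relations at each step:
  (r⁴s⁴) · r³ = r⁵s⁴

Answer: r⁵s⁴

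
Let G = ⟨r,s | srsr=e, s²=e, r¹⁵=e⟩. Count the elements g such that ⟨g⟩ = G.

⟨g⟩ = G would require ord(g) = |G| = 30, but the maximum element order in G is 15 < 30. So G is not cyclic and no single element generates it: the count is 0.

Answer: 0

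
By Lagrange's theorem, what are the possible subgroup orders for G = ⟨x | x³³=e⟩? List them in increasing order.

|G| = 33 = 3 · 11. By Lagrange's theorem the order of any subgroup divides 33; the divisors of 33 are 1, 3, 11, 33.

Answer: 1, 3, 11, 33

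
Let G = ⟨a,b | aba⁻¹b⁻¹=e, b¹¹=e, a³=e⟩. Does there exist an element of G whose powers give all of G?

|G| = 33. The element ab has order 33 (its powers give 33 distinct elements), so ⟨ab⟩ = G and G is cyclic.

Answer: Yes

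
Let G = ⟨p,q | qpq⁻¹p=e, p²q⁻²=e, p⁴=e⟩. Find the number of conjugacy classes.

The conjugacy classes (representative and size) are:
  [e] (size 1), [p³] (size 2), [p²] (size 1), [q⁻¹] (size 2), [pq] (size 2).
Class equation: 1 + 2 + 1 + 2 + 2 = 8 = |G|. So G has 5 conjugacy classes.

Answer: 5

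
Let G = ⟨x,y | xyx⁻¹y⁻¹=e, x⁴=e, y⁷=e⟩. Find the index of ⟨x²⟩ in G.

First find ord(x²) by computing successive powers:
  (x²)¹ = x², (x²)² = e.
So |⟨x²⟩| = ord(x²) = 2. With |G| = 28, by Lagrange [G : ⟨x²⟩] = 28/2 = 14.

Answer: 14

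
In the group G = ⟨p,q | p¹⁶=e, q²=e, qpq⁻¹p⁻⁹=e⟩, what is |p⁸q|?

Compute successive powers until reaching e:
  (p⁸q)¹ = p⁸q, (p⁸q)² = e.
The smallest positive k with (p⁸q)ᵏ = e is 2.

Answer: 2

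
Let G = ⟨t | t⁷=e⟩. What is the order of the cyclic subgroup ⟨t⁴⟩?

|⟨t⁴⟩| equals the order of t⁴. Compute successive powers until reaching e:
  (t⁴)¹ = t⁴, (t⁴)² = t, (t⁴)³ = t⁵, (t⁴)⁴ = t², (t⁴)⁵ = t⁶, (t⁴)⁶ = t³, (t⁴)⁷ = e.
The smallest positive k with (t⁴)ᵏ = e is 7, so |⟨t⁴⟩| = 7.

Answer: 7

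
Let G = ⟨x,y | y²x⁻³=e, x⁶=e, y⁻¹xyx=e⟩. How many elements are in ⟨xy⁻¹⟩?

|⟨xy⁻¹⟩| equals the order of xy⁻¹. Compute successive powers until reaching e:
  (xy⁻¹)¹ = xy⁻¹, (xy⁻¹)² = x³, (xy⁻¹)³ = xy, (xy⁻¹)⁴ = e.
The smallest positive k with (xy⁻¹)ᵏ = e is 4, so |⟨xy⁻¹⟩| = 4.

Answer: 4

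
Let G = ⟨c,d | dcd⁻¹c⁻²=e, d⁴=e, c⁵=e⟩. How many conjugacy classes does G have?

The conjugacy classes (representative and size) are:
  [e] (size 1), [c⁴] (size 4), [c²d] (size 5), [d²] (size 5), [c³d³] (size 5).
Class equation: 1 + 4 + 5 + 5 + 5 = 20 = |G|. So G has 5 conjugacy classes.

Answer: 5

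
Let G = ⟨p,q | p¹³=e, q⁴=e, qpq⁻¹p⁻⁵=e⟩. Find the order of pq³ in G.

Compute successive powers until reaching e:
  (pq³)¹ = pq³, (pq³)² = p⁹q², (pq³)³ = p⁸q, (pq³)⁴ = e.
The smallest positive k with (pq³)ᵏ = e is 4.

Answer: 4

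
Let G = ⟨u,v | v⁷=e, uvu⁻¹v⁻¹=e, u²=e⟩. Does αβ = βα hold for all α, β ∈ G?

Each pair of generators commutes: u·v = uv = v·u. Since the generators pairwise commute, every element of G commutes with every other, so G is abelian.

Answer: Yes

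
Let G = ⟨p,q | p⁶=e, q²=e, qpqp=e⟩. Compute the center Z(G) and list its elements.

An element z ∈ Z(G) iff z commutes with every generator.
For example p³ is central: (p³)·p = p⁴ = p·(p³); (p³)·q = p³q = q·(p³).
Whereas p ∉ Z(G) since p·q = pq ≠ p⁵q = q·p.
Checking each of the 12 elements this way gives Z(G) = {e, p³}, of order 2.

Answer: {e, p³}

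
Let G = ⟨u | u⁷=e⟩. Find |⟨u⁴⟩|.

|⟨u⁴⟩| equals the order of u⁴. Compute successive powers until reaching e:
  (u⁴)¹ = u⁴, (u⁴)² = u, (u⁴)³ = u⁵, (u⁴)⁴ = u², (u⁴)⁵ = u⁶, (u⁴)⁶ = u³, (u⁴)⁷ = e.
The smallest positive k with (u⁴)ᵏ = e is 7, so |⟨u⁴⟩| = 7.

Answer: 7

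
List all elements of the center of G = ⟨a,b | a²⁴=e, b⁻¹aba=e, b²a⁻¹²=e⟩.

An element z ∈ Z(G) iff z commutes with every generator.
For example a¹² is central: (a¹²)·a = a¹³ = a·(a¹²); (a¹²)·b = b⁻¹ = b·(a¹²).
Whereas a ∉ Z(G) since a·b = ab ≠ a¹¹b⁻¹ = b·a.
Checking each of the 48 elements this way gives Z(G) = {e, a¹²}, of order 2.

Answer: {e, a¹²}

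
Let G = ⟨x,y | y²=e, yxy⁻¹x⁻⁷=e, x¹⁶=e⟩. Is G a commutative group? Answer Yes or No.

x·y = xy but y·x = x⁷y, so x·y ≠ y·x and G is not abelian.

Answer: No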